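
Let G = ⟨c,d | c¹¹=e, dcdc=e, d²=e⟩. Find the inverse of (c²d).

The order of (c²d) is 2 (smallest k with (c²d)ᵏ = e), so (c²d)⁻¹ = (c²d)¹ = c²d.
Check: (c²d) · (c²d) → (c²d) · c² = d;   d · d = e, giving e as required.

Answer: c²d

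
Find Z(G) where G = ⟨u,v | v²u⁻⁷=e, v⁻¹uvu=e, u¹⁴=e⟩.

An element z ∈ Z(G) iff z commutes with every generator.
For example u⁷ is central: (u⁷)·u = u⁸ = u·(u⁷); (u⁷)·v = v⁻¹ = v·(u⁷).
Whereas u ∉ Z(G) since u·v = uv ≠ u⁶v⁻¹ = v·u.
Checking each of the 28 elements this way gives Z(G) = {e, u⁷}, of order 2.

Answer: {e, u⁷}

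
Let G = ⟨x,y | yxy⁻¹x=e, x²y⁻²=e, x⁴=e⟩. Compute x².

Compute successive powers of x, reducing at each step:
  x²: x · x = x²

Answer: x²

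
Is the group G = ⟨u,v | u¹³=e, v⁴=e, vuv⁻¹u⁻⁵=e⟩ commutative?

u·v = uv but v·u = u⁵v, so u·v ≠ v·u and G is not abelian.

Answer: No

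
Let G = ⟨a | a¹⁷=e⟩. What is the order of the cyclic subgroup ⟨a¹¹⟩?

|⟨a¹¹⟩| equals the order of a¹¹. Compute successive powers until reaching e:
  (a¹¹)¹ = a¹¹, (a¹¹)² = a⁵, (a¹¹)³ = a¹⁶, (a¹¹)⁴ = a¹⁰, (a¹¹)⁵ = a⁴, (a¹¹)⁶ = a¹⁵, (a¹¹)⁷ = a⁹, (a¹¹)⁸ = a³, (a¹¹)⁹ = a¹⁴, (a¹¹)¹⁰ = a⁸, (a¹¹)¹¹ = a², (a¹¹)¹² = a¹³, (a¹¹)¹³ = a⁷, (a¹¹)¹⁴ = a, (a¹¹)¹⁵ = a¹², (a¹¹)¹⁶ = a⁶, (a¹¹)¹⁷ = e.
The smallest positive k with (a¹¹)ᵏ = e is 17, so |⟨a¹¹⟩| = 17.

Answer: 17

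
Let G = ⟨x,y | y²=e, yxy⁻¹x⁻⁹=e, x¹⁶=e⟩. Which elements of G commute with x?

⟨x⟩ ⊆ C_G(x) since powers of x commute with x; so |C_G(x)| ≥ |⟨x⟩| = 16.
By orbit–stabilizer, |C_G(x)| = |G| / |conj. class of x| = 32 / 2 = 16.
The 16 elements commuting with x are {e, x, x², x³, x⁴, x⁵, x⁶, x⁷, x⁸, x⁹, x¹⁰, x¹¹, x¹², x¹³, x¹⁴, x¹⁵}.

Answer: {e, x, x², x³, x⁴, x⁵, x⁶, x⁷, x⁸, x⁹, x¹⁰, x¹¹, x¹², x¹³, x¹⁴, x¹⁵}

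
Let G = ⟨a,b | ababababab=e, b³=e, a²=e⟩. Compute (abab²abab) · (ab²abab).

Compute (abab²abab) · (ab²abab) by multiplying left to right and reducing via the relations at each step:
  (abab²abab) · a = b²ab²abab²
  (b²ab²abab²) · b² = b²ab²abab
  (b²ab²abab) · a = b²abab²ab²
  (b²abab²ab²) · b = b²abab²a
  (b²abab²a) · a = b²abab²
  (b²abab²) · b = b²aba

Answer: b²aba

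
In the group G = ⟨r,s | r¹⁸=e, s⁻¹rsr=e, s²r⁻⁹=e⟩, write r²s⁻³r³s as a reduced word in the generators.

Multiply left to right, reducing at each step:
  (r²) · s⁻³ = r²s
  (r²s) · r³ = r⁸s⁻¹
  (r⁸s⁻¹) · s = r⁸

Answer: r⁸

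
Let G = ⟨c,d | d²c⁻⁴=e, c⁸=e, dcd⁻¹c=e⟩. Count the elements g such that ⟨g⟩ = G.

⟨g⟩ = G would require ord(g) = |G| = 16, but the maximum element order in G is 8 < 16. So G is not cyclic and no single element generates it: the count is 0.

Answer: 0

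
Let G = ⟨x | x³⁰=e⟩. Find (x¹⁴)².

Compute successive powers of (x¹⁴), reducing at each step:
  (x¹⁴)²: (x¹⁴) · x¹⁴ = x²⁸

Answer: x²⁸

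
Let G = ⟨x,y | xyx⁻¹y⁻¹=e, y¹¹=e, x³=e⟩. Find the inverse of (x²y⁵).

The order of (x²y⁵) is 33 (smallest k with (x²y⁵)ᵏ = e), so (x²y⁵)⁻¹ = (x²y⁵)³² = xy⁶.
Check: (x²y⁵) · (xy⁶) → (x²y⁵) · x = y⁵;   (y⁵) · y⁶ = e, giving e as required.

Answer: xy⁶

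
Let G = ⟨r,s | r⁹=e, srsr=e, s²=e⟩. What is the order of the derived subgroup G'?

G' = [G, G] is generated by all commutators. The generator-pair commutators are: [r, s] = r².
The subgroup they normally generate is {e, r, r², r³, r⁴, r⁵, r⁶, r⁷, r⁸}, of order 9.
Check: |G/G'| = 18/9 = 2 is the order of the abelianisation.

Answer: 9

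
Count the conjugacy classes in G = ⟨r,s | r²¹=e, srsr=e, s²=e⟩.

The conjugacy classes (representative and size) are:
  [e] (size 1), [r²⁰] (size 2), [r²] (size 2), [r³] (size 2), [r¹⁷] (size 2), [r⁵] (size 2), [r⁶] (size 2), [r⁷] (size 2), [r⁸] (size 2), [r⁹] (size 2), [r¹⁰] (size 2), [s] (size 21).
Class equation: 1 + 2 + 2 + 2 + 2 + 2 + 2 + 2 + 2 + 2 + 2 + 21 = 42 = |G|. So G has 12 conjugacy classes.

Answer: 12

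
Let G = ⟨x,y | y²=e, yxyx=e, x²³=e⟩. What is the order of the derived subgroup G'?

G' = [G, G] is generated by all commutators. The generator-pair commutators are: [x, y] = x².
The subgroup they normally generate is {e, x, x², x³, x⁴, x⁵, x⁶, x⁷, x⁸, x⁹, x¹⁰, x¹¹, x¹², x¹³, x¹⁴, x¹⁵, x¹⁶, x¹⁷, x¹⁸, x¹⁹, x²⁰, x²¹, x²²}, of order 23.
Check: |G/G'| = 46/23 = 2 is the order of the abelianisation.

Answer: 23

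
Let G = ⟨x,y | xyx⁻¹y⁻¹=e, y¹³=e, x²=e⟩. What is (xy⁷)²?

Compute successive powers of (xy⁷), reducing at each step:
  (xy⁷)²: (xy⁷) · x = y⁷;   (y⁷) · y⁷ = y

Answer: y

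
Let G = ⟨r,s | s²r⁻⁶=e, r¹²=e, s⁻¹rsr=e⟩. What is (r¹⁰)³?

Compute successive powers of (r¹⁰), reducing at each step:
  (r¹⁰)²: (r¹⁰) · r¹⁰ = r⁸
  (r¹⁰)³: (r⁸) · r¹⁰ = r⁶

Answer: r⁶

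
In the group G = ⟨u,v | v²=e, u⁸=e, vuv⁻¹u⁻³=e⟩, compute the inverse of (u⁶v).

The order of (u⁶v) is 2 (smallest k with (u⁶v)ᵏ = e), so (u⁶v)⁻¹ = (u⁶v)¹ = u⁶v.
Check: (u⁶v) · (u⁶v) → (u⁶v) · u⁶ = v;   v · v = e, giving e as required.

Answer: u⁶v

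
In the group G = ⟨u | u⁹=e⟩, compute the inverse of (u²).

The order of (u²) is 9 (smallest k with (u²)ᵏ = e), so (u²)⁻¹ = (u²)⁸ = u⁷.
Check: (u²) · (u⁷) → (u²) · u⁷ = e, giving e as required.

Answer: u⁷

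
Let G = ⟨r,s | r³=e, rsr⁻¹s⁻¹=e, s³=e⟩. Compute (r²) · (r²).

Compute (r²) · (r²) by multiplying left to right and reducing via the relations at each step:
  (r²) · r² = r

Answer: r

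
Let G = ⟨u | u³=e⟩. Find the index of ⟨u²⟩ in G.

First find ord(u²) by computing successive powers:
  (u²)¹ = u², (u²)² = u, (u²)³ = e.
So |⟨u²⟩| = ord(u²) = 3. With |G| = 3, by Lagrange [G : ⟨u²⟩] = 3/3 = 1.

Answer: 1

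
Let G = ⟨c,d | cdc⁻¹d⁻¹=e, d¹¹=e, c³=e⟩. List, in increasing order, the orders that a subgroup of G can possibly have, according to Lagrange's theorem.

|G| = 33 = 3 · 11. By Lagrange's theorem the order of any subgroup divides 33; the divisors of 33 are 1, 3, 11, 33.

Answer: 1, 3, 11, 33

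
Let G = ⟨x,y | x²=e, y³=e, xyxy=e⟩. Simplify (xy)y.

Compute (xy) · y by multiplying left to right and reducing via the relations at each step:
  (xy) · y = xy²

Answer: xy²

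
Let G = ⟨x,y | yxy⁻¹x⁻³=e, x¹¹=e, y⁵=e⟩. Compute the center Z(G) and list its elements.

An element z ∈ Z(G) iff z commutes with every generator.
For example e is central: e·x = x = x·e; e·y = y = y·e.
Whereas x ∉ Z(G) since x·y = xy ≠ x³y = y·x.
Checking each of the 55 elements this way gives Z(G) = {e}, of order 1.

Answer: {e}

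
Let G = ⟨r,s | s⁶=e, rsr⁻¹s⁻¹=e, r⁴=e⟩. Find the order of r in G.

Compute successive powers until reaching e:
  r¹ = r, r² = r², r³ = r³, r⁴ = e.
The smallest positive k with rᵏ = e is 4.

Answer: 4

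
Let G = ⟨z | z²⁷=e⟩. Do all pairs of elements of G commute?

G has a single generator, so G is cyclic and hence abelian.

Answer: Yes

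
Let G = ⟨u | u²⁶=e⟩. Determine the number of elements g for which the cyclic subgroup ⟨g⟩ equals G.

G is cyclic of order 26. An element generates G iff its order is 26, and a cyclic group of order 26 has exactly φ(26) = 12 such elements.

Answer: 12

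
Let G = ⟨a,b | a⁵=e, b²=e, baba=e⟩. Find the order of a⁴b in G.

Compute successive powers until reaching e:
  (a⁴b)¹ = a⁴b, (a⁴b)² = e.
The smallest positive k with (a⁴b)ᵏ = e is 2.

Answer: 2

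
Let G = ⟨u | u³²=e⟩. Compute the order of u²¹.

Compute successive powers until reaching e:
  (u²¹)¹ = u²¹, (u²¹)² = u¹⁰, (u²¹)³ = u³¹, (u²¹)⁴ = u²⁰, (u²¹)⁵ = u⁹, (u²¹)⁶ = u³⁰, (u²¹)⁷ = u¹⁹, (u²¹)⁸ = u⁸, (u²¹)⁹ = u²⁹, (u²¹)¹⁰ = u¹⁸, (u²¹)¹¹ = u⁷, (u²¹)¹² = u²⁸, (u²¹)¹³ = u¹⁷, (u²¹)¹⁴ = u⁶, (u²¹)¹⁵ = u²⁷, (u²¹)¹⁶ = u¹⁶, (u²¹)¹⁷ = u⁵, (u²¹)¹⁸ = u²⁶, (u²¹)¹⁹ = u¹⁵, (u²¹)²⁰ = u⁴, (u²¹)²¹ = u²⁵, (u²¹)²² = u¹⁴, (u²¹)²³ = u³, (u²¹)²⁴ = u²⁴, (u²¹)²⁵ = u¹³, (u²¹)²⁶ = u², (u²¹)²⁷ = u²³, (u²¹)²⁸ = u¹², (u²¹)²⁹ = u, (u²¹)³⁰ = u²², (u²¹)³¹ = u¹¹, (u²¹)³² = e.
The smallest positive k with (u²¹)ᵏ = e is 32.

Answer: 32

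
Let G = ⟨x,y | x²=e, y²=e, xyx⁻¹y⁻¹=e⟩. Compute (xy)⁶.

Compute successive powers of (xy), reducing at each step:
  (xy)²: (xy) · x = y;   y · y = e
  (xy)³: e · x = x;   x · y = xy
  (xy)⁴: (xy) · x = y;   y · y = e
  (xy)⁵: e · x = x;   x · y = xy
  (xy)⁶: (xy) · x = y;   y · y = e

Answer: e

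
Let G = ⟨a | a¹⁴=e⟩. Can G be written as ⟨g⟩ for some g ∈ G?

|G| = 14. The element a has order 14 (its powers give 14 distinct elements), so ⟨a⟩ = G and G is cyclic.

Answer: Yes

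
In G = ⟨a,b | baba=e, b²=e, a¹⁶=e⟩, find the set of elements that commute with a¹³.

⟨a¹³⟩ ⊆ C_G(a¹³) since powers of a¹³ commute with a¹³; so |C_G(a¹³)| ≥ |⟨a¹³⟩| = 16.
By orbit–stabilizer, |C_G(a¹³)| = |G| / |conj. class of a¹³| = 32 / 2 = 16.
The 16 elements commuting with a¹³ are {e, a, a², a³, a⁴, a⁵, a⁶, a⁷, a⁸, a⁹, a¹⁰, a¹¹, a¹², a¹³, a¹⁴, a¹⁵}.

Answer: {e, a, a², a³, a⁴, a⁵, a⁶, a⁷, a⁸, a⁹, a¹⁰, a¹¹, a¹², a¹³, a¹⁴, a¹⁵}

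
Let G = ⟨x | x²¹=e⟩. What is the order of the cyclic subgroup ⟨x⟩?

|⟨x⟩| equals the order of x. Compute successive powers until reaching e:
  x¹ = x, x² = x², x³ = x³, x⁴ = x⁴, x⁵ = x⁵, x⁶ = x⁶, x⁷ = x⁷, x⁸ = x⁸, x⁹ = x⁹, x¹⁰ = x¹⁰, x¹¹ = x¹¹, x¹² = x¹², x¹³ = x¹³, x¹⁴ = x¹⁴, x¹⁵ = x¹⁵, x¹⁶ = x¹⁶, x¹⁷ = x¹⁷, x¹⁸ = x¹⁸, x¹⁹ = x¹⁹, x²⁰ = x²⁰, x²¹ = e.
The smallest positive k with xᵏ = e is 21, so |⟨x⟩| = 21.

Answer: 21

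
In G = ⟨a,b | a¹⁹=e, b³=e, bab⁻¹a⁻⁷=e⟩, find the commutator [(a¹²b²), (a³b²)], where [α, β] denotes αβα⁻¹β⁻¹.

[(a¹²b²), (a³b²)] = (a¹²b²)·(a³b²)·(a¹²b²)⁻¹·(a³b²)⁻¹.
  (a¹²b²) · (a³b²) = a⁷b
  (a⁷b) · (a¹¹b) = a⁸b²
  (a⁸b²) · (a¹⁷b) = a⁵

Answer: a⁵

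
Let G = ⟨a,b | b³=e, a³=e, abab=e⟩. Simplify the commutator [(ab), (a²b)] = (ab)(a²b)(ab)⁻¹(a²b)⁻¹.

[(ab), (a²b)] = (ab)·(a²b)·(ab)⁻¹·(a²b)⁻¹.
  (ab) · (a²b) = ba²
  (ba²) · (ab) = b²
  (b²) · (b²a) = a²b²

Answer: a²b²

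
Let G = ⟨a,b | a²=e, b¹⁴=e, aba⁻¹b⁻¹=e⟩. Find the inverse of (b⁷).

The order of (b⁷) is 2 (smallest k with (b⁷)ᵏ = e), so (b⁷)⁻¹ = (b⁷)¹ = b⁷.
Check: (b⁷) · (b⁷) → (b⁷) · b⁷ = e, giving e as required.

Answer: b⁷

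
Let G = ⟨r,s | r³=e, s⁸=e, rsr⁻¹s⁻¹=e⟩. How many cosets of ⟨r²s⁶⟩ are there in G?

First find ord(r²s⁶) by computing successive powers:
  (r²s⁶)¹ = r²s⁶, (r²s⁶)² = rs⁴, (r²s⁶)³ = s², (r²s⁶)⁴ = r², (r²s⁶)⁵ = rs⁶, (r²s⁶)⁶ = s⁴, (r²s⁶)⁷ = r²s², (r²s⁶)⁸ = r, (r²s⁶)⁹ = s⁶, (r²s⁶)¹⁰ = r²s⁴, (r²s⁶)¹¹ = rs², (r²s⁶)¹² = e.
So |⟨r²s⁶⟩| = ord(r²s⁶) = 12. With |G| = 24, by Lagrange [G : ⟨r²s⁶⟩] = 24/12 = 2.

Answer: 2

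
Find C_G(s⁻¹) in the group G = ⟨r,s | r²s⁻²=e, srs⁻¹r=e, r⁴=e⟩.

⟨s⁻¹⟩ ⊆ C_G(s⁻¹) since powers of s⁻¹ commute with s⁻¹; so |C_G(s⁻¹)| ≥ |⟨s⁻¹⟩| = 4.
By orbit–stabilizer, |C_G(s⁻¹)| = |G| / |conj. class of s⁻¹| = 8 / 2 = 4.
The 4 elements commuting with s⁻¹ are {e, r², s, s⁻¹}.

Answer: {e, r², s, s⁻¹}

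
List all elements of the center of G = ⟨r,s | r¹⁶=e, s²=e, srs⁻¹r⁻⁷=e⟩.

An element z ∈ Z(G) iff z commutes with every generator.
For example r⁸ is central: (r⁸)·r = r⁹ = r·(r⁸); (r⁸)·s = r⁸s = s·(r⁸).
Whereas r ∉ Z(G) since r·s = rs ≠ r⁷s = s·r.
Checking each of the 32 elements this way gives Z(G) = {e, r⁸}, of order 2.

Answer: {e, r⁸}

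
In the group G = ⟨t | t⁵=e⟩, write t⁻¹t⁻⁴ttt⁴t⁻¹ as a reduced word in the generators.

Multiply left to right, reducing at each step:
  (t⁴) · t⁻⁴ = e
  e · t = t
  t · t = t²
  (t²) · t⁴ = t
  t · t⁻¹ = e

Answer: e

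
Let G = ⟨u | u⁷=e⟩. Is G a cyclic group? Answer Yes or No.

|G| = 7. The element u has order 7 (its powers give 7 distinct elements), so ⟨u⟩ = G and G is cyclic.

Answer: Yes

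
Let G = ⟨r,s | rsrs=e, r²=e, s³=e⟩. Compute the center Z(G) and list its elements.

An element z ∈ Z(G) iff z commutes with every generator.
For example e is central: e·r = r = r·e; e·s = s = s·e.
Whereas r ∉ Z(G) since r·s = rs ≠ rs² = s·r.
Checking each of the 6 elements this way gives Z(G) = {e}, of order 1.

Answer: {e}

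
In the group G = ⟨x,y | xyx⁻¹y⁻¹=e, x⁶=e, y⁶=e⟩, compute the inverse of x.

The order of x is 6 (smallest k with xᵏ = e), so x⁻¹ = x⁵ = x⁵.
Check: x · (x⁵) → x · x⁵ = e, giving e as required.

Answer: x⁵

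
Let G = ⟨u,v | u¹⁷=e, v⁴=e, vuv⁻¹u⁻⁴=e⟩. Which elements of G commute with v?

⟨v⟩ ⊆ C_G(v) since powers of v commute with v; so |C_G(v)| ≥ |⟨v⟩| = 4.
By orbit–stabilizer, |C_G(v)| = |G| / |conj. class of v| = 68 / 17 = 4.
The 4 elements commuting with v are {e, v, v², v³}.

Answer: {e, v, v², v³}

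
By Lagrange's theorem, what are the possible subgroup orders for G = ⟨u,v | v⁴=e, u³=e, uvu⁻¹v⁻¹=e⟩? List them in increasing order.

|G| = 12 = 2² · 3. By Lagrange's theorem the order of any subgroup divides 12; the divisors of 12 are 1, 2, 3, 4, 6, 12.

Answer: 1, 2, 3, 4, 6, 12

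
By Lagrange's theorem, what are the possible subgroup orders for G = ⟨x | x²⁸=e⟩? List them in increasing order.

|G| = 28 = 2² · 7. By Lagrange's theorem the order of any subgroup divides 28; the divisors of 28 are 1, 2, 4, 7, 14, 28.

Answer: 1, 2, 4, 7, 14, 28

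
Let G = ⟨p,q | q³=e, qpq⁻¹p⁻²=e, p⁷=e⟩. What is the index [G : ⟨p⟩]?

First find ord(p) by computing successive powers:
  p¹ = p, p² = p², p³ = p³, p⁴ = p⁴, p⁵ = p⁵, p⁶ = p⁶, p⁷ = e.
So |⟨p⟩| = ord(p) = 7. With |G| = 21, by Lagrange [G : ⟨p⟩] = 21/7 = 3.

Answer: 3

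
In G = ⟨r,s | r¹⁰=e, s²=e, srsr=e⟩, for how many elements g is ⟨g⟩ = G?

⟨g⟩ = G would require ord(g) = |G| = 20, but the maximum element order in G is 10 < 20. So G is not cyclic and no single element generates it: the count is 0.

Answer: 0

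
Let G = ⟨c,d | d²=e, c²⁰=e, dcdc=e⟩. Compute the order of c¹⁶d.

Compute successive powers until reaching e:
  (c¹⁶d)¹ = c¹⁶d, (c¹⁶d)² = e.
The smallest positive k with (c¹⁶d)ᵏ = e is 2.

Answer: 2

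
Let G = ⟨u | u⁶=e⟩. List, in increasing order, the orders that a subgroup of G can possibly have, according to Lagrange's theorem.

|G| = 6 = 2 · 3. By Lagrange's theorem the order of any subgroup divides 6; the divisors of 6 are 1, 2, 3, 6.

Answer: 1, 2, 3, 6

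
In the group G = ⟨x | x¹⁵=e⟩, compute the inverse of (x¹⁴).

The order of (x¹⁴) is 15 (smallest k with (x¹⁴)ᵏ = e), so (x¹⁴)⁻¹ = (x¹⁴)¹⁴ = x.
Check: (x¹⁴) · x → (x¹⁴) · x = e, giving e as required.

Answer: x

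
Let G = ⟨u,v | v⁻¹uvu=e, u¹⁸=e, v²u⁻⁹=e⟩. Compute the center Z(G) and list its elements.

An element z ∈ Z(G) iff z commutes with every generator.
For example u⁹ is central: (u⁹)·u = u¹⁰ = u·(u⁹); (u⁹)·v = v⁻¹ = v·(u⁹).
Whereas u ∉ Z(G) since u·v = uv ≠ u⁸v⁻¹ = v·u.
Checking each of the 36 elements this way gives Z(G) = {e, u⁹}, of order 2.

Answer: {e, u⁹}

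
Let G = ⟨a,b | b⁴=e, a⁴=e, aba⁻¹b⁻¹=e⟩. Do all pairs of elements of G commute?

Each pair of generators commutes: a·b = ab = b·a. Since the generators pairwise commute, every element of G commutes with every other, so G is abelian.

Answer: Yes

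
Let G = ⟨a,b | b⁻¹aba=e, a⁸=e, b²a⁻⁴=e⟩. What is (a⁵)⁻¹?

The order of (a⁵) is 8 (smallest k with (a⁵)ᵏ = e), so (a⁵)⁻¹ = (a⁵)⁷ = a³.
Check: (a⁵) · (a³) → (a⁵) · a³ = e, giving e as required.

Answer: a³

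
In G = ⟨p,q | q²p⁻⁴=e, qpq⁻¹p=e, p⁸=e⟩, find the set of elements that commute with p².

⟨p²⟩ ⊆ C_G(p²) since powers of p² commute with p²; so |C_G(p²)| ≥ |⟨p²⟩| = 4.
By orbit–stabilizer, |C_G(p²)| = |G| / |conj. class of p²| = 16 / 2 = 8.
The 8 elements commuting with p² are {e, p, p², p³, p⁴, p⁵, p⁶, p⁷}.

Answer: {e, p, p², p³, p⁴, p⁵, p⁶, p⁷}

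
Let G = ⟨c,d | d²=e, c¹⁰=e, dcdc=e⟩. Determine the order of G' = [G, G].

G' = [G, G] is generated by all commutators. The generator-pair commutators are: [c, d] = c².
The subgroup they normally generate is {e, c², c⁴, c⁶, c⁸}, of order 5.
Check: |G/G'| = 20/5 = 4 is the order of the abelianisation.

Answer: 5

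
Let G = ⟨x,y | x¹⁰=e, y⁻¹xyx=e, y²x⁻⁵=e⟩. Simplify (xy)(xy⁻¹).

Compute (xy) · (xy⁻¹) by multiplying left to right and reducing via the relations at each step:
  (xy) · x = y
  y · y⁻¹ = e

Answer: e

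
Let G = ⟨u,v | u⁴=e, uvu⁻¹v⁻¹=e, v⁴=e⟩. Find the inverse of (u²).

The order of (u²) is 2 (smallest k with (u²)ᵏ = e), so (u²)⁻¹ = (u²)¹ = u².
Check: (u²) · (u²) → (u²) · u² = e, giving e as required.

Answer: u²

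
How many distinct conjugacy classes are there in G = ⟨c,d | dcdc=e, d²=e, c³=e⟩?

The conjugacy classes (representative and size) are:
  [e] (size 1), [c] (size 2), [cd] (size 3).
Class equation: 1 + 2 + 3 = 6 = |G|. So G has 3 conjugacy classes.

Answer: 3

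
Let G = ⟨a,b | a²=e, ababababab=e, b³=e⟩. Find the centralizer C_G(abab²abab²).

⟨abab²abab²⟩ ⊆ C_G(abab²abab²) since powers of abab²abab² commute with abab²abab²; so |C_G(abab²abab²)| ≥ |⟨abab²abab²⟩| = 5.
By orbit–stabilizer, |C_G(abab²abab²)| = |G| / |conj. class of abab²abab²| = 60 / 12 = 5.
The 5 elements commuting with abab²abab² are {e, bab²a, abab², bab²abab²a, abab²abab²}.

Answer: {e, bab²a, abab², bab²abab²a, abab²abab²}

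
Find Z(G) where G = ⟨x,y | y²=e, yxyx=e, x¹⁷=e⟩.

An element z ∈ Z(G) iff z commutes with every generator.
For example e is central: e·x = x = x·e; e·y = y = y·e.
Whereas x ∉ Z(G) since x·y = xy ≠ x¹⁶y = y·x.
Checking each of the 34 elements this way gives Z(G) = {e}, of order 1.

Answer: {e}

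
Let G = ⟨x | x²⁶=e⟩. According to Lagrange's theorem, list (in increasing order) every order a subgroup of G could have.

|G| = 26 = 2 · 13. By Lagrange's theorem the order of any subgroup divides 26; the divisors of 26 are 1, 2, 13, 26.

Answer: 1, 2, 13, 26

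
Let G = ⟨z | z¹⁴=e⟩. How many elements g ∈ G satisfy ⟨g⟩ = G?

G is cyclic of order 14. An element generates G iff its order is 14, and a cyclic group of order 14 has exactly φ(14) = 6 such elements.

Answer: 6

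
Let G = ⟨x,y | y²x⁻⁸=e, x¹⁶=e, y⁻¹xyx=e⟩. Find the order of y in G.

Compute successive powers until reaching e:
  y¹ = y, y² = x⁸, y³ = y⁻¹, y⁴ = e.
The smallest positive k with yᵏ = e is 4.

Answer: 4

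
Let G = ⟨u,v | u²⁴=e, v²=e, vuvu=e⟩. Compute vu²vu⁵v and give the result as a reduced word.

Multiply left to right, reducing at each step:
  v · u² = u²²v
  (u²²v) · v = u²²
  (u²²) · u⁵ = u³
  (u³) · v = u³v

Answer: u³v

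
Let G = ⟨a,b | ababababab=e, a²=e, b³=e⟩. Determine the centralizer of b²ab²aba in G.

⟨b²ab²aba⟩ ⊆ C_G(b²ab²aba) since powers of b²ab²aba commute with b²ab²aba; so |C_G(b²ab²aba)| ≥ |⟨b²ab²aba⟩| = 3.
By orbit–stabilizer, |C_G(b²ab²aba)| = |G| / |conj. class of b²ab²aba| = 60 / 20 = 3.
The 3 elements commuting with b²ab²aba are {e, ab²abab, b²ab²aba}.

Answer: {e, ab²abab, b²ab²aba}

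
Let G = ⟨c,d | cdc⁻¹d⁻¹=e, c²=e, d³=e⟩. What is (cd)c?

Compute (cd) · c by multiplying left to right and reducing via the relations at each step:
  (cd) · c = d

Answer: d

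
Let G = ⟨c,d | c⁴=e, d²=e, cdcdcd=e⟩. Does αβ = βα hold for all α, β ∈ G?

c·d = cd but d·c = dc, so c·d ≠ d·c and G is not abelian.

Answer: No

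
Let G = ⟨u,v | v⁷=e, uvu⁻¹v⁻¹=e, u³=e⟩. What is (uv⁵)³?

Compute successive powers of (uv⁵), reducing at each step:
  (uv⁵)²: (uv⁵) · u = u²v⁵;   (u²v⁵) · v⁵ = u²v³
  (uv⁵)³: (u²v³) · u = v³;   (v³) · v⁵ = v

Answer: v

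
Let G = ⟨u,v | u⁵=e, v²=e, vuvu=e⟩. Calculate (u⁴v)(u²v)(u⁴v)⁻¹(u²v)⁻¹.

[(u⁴v), (u²v)] = (u⁴v)·(u²v)·(u⁴v)⁻¹·(u²v)⁻¹.
  (u⁴v) · (u²v) = u²
  (u²) · (u⁴v) = uv
  (uv) · (u²v) = u⁴

Answer: u⁴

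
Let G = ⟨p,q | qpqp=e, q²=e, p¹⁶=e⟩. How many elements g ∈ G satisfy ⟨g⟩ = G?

⟨g⟩ = G would require ord(g) = |G| = 32, but the maximum element order in G is 16 < 32. So G is not cyclic and no single element generates it: the count is 0.

Answer: 0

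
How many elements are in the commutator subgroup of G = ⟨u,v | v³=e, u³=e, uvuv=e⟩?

G' = [G, G] is generated by all commutators. The generator-pair commutators are: [u, v] = uv²u.
The subgroup they normally generate is {e, uv, u²v², uv²u}, of order 4.
Check: |G/G'| = 12/4 = 3 is the order of the abelianisation.

Answer: 4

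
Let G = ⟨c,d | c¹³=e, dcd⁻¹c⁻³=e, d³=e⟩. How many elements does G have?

Enumerate words in the generators, reducing via the relations: the distinct elements are
  {c, d, e, cd, c², c³, c⁴, c⁵, c⁶, c⁷, c⁸, c⁹, d², cd², c²d, c³d, c¹², c¹¹, c¹⁰, c⁴d, c⁵d, c⁶d, c⁷d, c⁸d, c⁹d, c²d², c³d², c¹²d, c¹¹d, c¹⁰d, c⁴d², c⁵d², c⁶d², c⁷d², c⁸d², c⁹d², c¹²d², c¹¹d², c¹⁰d²}.
No further products give new elements, so |G| = 39.

Answer: 39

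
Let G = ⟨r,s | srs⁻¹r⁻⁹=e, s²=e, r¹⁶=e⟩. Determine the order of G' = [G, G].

G' = [G, G] is generated by all commutators. The generator-pair commutators are: [r, s] = r⁸.
The subgroup they normally generate is {e, r⁸}, of order 2.
Check: |G/G'| = 32/2 = 16 is the order of the abelianisation.

Answer: 2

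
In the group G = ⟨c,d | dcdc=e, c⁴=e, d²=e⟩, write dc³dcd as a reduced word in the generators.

Multiply left to right, reducing at each step:
  d · c³ = cd
  (cd) · d = c
  c · c = c²
  (c²) · d = c²d

Answer: c²d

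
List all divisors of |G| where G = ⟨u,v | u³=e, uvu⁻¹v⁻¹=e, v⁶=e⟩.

|G| = 18 = 2 · 3². By Lagrange's theorem the order of any subgroup divides 18; the divisors of 18 are 1, 2, 3, 6, 9, 18.

Answer: 1, 2, 3, 6, 9, 18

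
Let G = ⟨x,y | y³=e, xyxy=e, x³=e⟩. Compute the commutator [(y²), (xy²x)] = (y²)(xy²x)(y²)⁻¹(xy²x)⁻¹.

[(y²), (xy²x)] = (y²)·(xy²x)·(y²)⁻¹·(xy²x)⁻¹.
  (y²) · (xy²x) = x²y
  (x²y) · y = x²y²
  (x²y²) · (xy²x) = xy

Answer: xy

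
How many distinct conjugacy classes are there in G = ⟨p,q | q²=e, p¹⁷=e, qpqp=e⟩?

The conjugacy classes (representative and size) are:
  [e] (size 1), [p¹⁶] (size 2), [p²] (size 2), [p³] (size 2), [p¹³] (size 2), [p¹²] (size 2), [p⁶] (size 2), [p¹⁰] (size 2), [p⁹] (size 2), [p⁷q] (size 17).
Class equation: 1 + 2 + 2 + 2 + 2 + 2 + 2 + 2 + 2 + 17 = 34 = |G|. So G has 10 conjugacy classes.

Answer: 10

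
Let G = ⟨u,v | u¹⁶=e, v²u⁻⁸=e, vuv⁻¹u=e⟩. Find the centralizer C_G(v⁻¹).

⟨v⁻¹⟩ ⊆ C_G(v⁻¹) since powers of v⁻¹ commute with v⁻¹; so |C_G(v⁻¹)| ≥ |⟨v⁻¹⟩| = 4.
By orbit–stabilizer, |C_G(v⁻¹)| = |G| / |conj. class of v⁻¹| = 32 / 8 = 4.
The 4 elements commuting with v⁻¹ are {e, u⁸, v, v⁻¹}.

Answer: {e, u⁸, v, v⁻¹}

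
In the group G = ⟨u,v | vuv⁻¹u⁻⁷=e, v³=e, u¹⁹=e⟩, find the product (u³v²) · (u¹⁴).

Compute (u³v²) · (u¹⁴) by multiplying left to right and reducing via the relations at each step:
  (u³v²) · u¹⁴ = u⁵v²

Answer: u⁵v²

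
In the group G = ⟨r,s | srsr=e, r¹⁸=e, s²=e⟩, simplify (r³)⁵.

Compute successive powers of (r³), reducing at each step:
  (r³)²: (r³) · r³ = r⁶
  (r³)³: (r⁶) · r³ = r⁹
  (r³)⁴: (r⁹) · r³ = r¹²
  (r³)⁵: (r¹²) · r³ = r¹⁵

Answer: r¹⁵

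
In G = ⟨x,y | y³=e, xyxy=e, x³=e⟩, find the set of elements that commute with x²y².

⟨x²y²⟩ ⊆ C_G(x²y²) since powers of x²y² commute with x²y²; so |C_G(x²y²)| ≥ |⟨x²y²⟩| = 2.
By orbit–stabilizer, |C_G(x²y²)| = |G| / |conj. class of x²y²| = 12 / 3 = 4.
The 4 elements commuting with x²y² are {e, xy, x²y², xy²x}.

Answer: {e, xy, x²y², xy²x}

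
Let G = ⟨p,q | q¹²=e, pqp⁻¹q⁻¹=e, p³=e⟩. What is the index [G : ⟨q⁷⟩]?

First find ord(q⁷) by computing successive powers:
  (q⁷)¹ = q⁷, (q⁷)² = q², (q⁷)³ = q⁹, (q⁷)⁴ = q⁴, (q⁷)⁵ = q¹¹, (q⁷)⁶ = q⁶, (q⁷)⁷ = q, (q⁷)⁸ = q⁸, (q⁷)⁹ = q³, (q⁷)¹⁰ = q¹⁰, (q⁷)¹¹ = q⁵, (q⁷)¹² = e.
So |⟨q⁷⟩| = ord(q⁷) = 12. With |G| = 36, by Lagrange [G : ⟨q⁷⟩] = 36/12 = 3.

Answer: 3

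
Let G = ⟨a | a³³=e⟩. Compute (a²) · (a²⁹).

Compute (a²) · (a²⁹) by multiplying left to right and reducing via the relations at each step:
  (a²) · a²⁹ = a³¹

Answer: a³¹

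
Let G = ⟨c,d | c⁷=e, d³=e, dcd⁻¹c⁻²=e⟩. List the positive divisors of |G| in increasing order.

|G| = 21 = 3 · 7. By Lagrange's theorem the order of any subgroup divides 21; the divisors of 21 are 1, 3, 7, 21.

Answer: 1, 3, 7, 21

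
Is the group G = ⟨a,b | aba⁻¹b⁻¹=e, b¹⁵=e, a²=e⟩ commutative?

Each pair of generators commutes: a·b = ab = b·a. Since the generators pairwise commute, every element of G commutes with every other, so G is abelian.

Answer: Yes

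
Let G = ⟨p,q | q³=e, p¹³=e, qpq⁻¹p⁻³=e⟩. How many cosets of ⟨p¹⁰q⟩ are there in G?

First find ord(p¹⁰q) by computing successive powers:
  (p¹⁰q)¹ = p¹⁰q, (p¹⁰q)² = pq², (p¹⁰q)³ = e.
So |⟨p¹⁰q⟩| = ord(p¹⁰q) = 3. With |G| = 39, by Lagrange [G : ⟨p¹⁰q⟩] = 39/3 = 13.

Answer: 13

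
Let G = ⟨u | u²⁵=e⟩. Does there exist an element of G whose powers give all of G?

|G| = 25. The element u has order 25 (its powers give 25 distinct elements), so ⟨u⟩ = G and G is cyclic.

Answer: Yes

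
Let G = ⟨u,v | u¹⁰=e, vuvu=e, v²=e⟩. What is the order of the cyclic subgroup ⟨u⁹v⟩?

|⟨u⁹v⟩| equals the order of u⁹v. Compute successive powers until reaching e:
  (u⁹v)¹ = u⁹v, (u⁹v)² = e.
The smallest positive k with (u⁹v)ᵏ = e is 2, so |⟨u⁹v⟩| = 2.

Answer: 2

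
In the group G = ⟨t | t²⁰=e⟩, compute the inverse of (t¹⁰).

The order of (t¹⁰) is 2 (smallest k with (t¹⁰)ᵏ = e), so (t¹⁰)⁻¹ = (t¹⁰)¹ = t¹⁰.
Check: (t¹⁰) · (t¹⁰) → (t¹⁰) · t¹⁰ = e, giving e as required.

Answer: t¹⁰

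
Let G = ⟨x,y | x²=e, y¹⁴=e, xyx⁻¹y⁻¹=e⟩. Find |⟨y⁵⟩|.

|⟨y⁵⟩| equals the order of y⁵. Compute successive powers until reaching e:
  (y⁵)¹ = y⁵, (y⁵)² = y¹⁰, (y⁵)³ = y, (y⁵)⁴ = y⁶, (y⁵)⁵ = y¹¹, (y⁵)⁶ = y², (y⁵)⁷ = y⁷, (y⁵)⁸ = y¹², (y⁵)⁹ = y³, (y⁵)¹⁰ = y⁸, (y⁵)¹¹ = y¹³, (y⁵)¹² = y⁴, (y⁵)¹³ = y⁹, (y⁵)¹⁴ = e.
The smallest positive k with (y⁵)ᵏ = e is 14, so |⟨y⁵⟩| = 14.

Answer: 14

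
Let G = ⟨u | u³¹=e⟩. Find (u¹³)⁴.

Compute successive powers of (u¹³), reducing at each step:
  (u¹³)²: (u¹³) · u¹³ = u²⁶
  (u¹³)³: (u²⁶) · u¹³ = u⁸
  (u¹³)⁴: (u⁸) · u¹³ = u²¹

Answer: u²¹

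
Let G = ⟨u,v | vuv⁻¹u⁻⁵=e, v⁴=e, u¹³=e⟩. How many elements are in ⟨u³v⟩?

|⟨u³v⟩| equals the order of u³v. Compute successive powers until reaching e:
  (u³v)¹ = u³v, (u³v)² = u⁵v², (u³v)³ = u²v³, (u³v)⁴ = e.
The smallest positive k with (u³v)ᵏ = e is 4, so |⟨u³v⟩| = 4.

Answer: 4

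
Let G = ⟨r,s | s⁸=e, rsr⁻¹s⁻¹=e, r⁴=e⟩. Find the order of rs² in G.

Compute successive powers until reaching e:
  (rs²)¹ = rs², (rs²)² = r²s⁴, (rs²)³ = r³s⁶, (rs²)⁴ = e.
The smallest positive k with (rs²)ᵏ = e is 4.

Answer: 4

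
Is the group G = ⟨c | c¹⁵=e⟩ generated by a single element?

|G| = 15. The element c has order 15 (its powers give 15 distinct elements), so ⟨c⟩ = G and G is cyclic.

Answer: Yes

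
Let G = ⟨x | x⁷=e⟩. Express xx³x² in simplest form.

Multiply left to right, reducing at each step:
  x · x³ = x⁴
  (x⁴) · x² = x⁶

Answer: x⁶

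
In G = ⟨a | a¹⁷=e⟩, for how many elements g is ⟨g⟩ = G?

G is cyclic of order 17. An element generates G iff its order is 17, and a cyclic group of order 17 has exactly φ(17) = 16 such elements.

Answer: 16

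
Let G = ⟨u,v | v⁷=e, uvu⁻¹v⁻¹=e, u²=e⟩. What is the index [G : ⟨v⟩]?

First find ord(v) by computing successive powers:
  v¹ = v, v² = v², v³ = v³, v⁴ = v⁴, v⁵ = v⁵, v⁶ = v⁶, v⁷ = e.
So |⟨v⟩| = ord(v) = 7. With |G| = 14, by Lagrange [G : ⟨v⟩] = 14/7 = 2.

Answer: 2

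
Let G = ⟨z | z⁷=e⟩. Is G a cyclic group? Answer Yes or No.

|G| = 7. The element z has order 7 (its powers give 7 distinct elements), so ⟨z⟩ = G and G is cyclic.

Answer: Yes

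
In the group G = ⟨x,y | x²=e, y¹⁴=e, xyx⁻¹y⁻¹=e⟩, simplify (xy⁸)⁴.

Compute successive powers of (xy⁸), reducing at each step:
  (xy⁸)²: (xy⁸) · x = y⁸;   (y⁸) · y⁸ = y²
  (xy⁸)³: (y²) · x = xy²;   (xy²) · y⁸ = xy¹⁰
  (xy⁸)⁴: (xy¹⁰) · x = y¹⁰;   (y¹⁰) · y⁸ = y⁴

Answer: y⁴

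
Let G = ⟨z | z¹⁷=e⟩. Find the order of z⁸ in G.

Compute successive powers until reaching e:
  (z⁸)¹ = z⁸, (z⁸)² = z¹⁶, (z⁸)³ = z⁷, (z⁸)⁴ = z¹⁵, (z⁸)⁵ = z⁶, (z⁸)⁶ = z¹⁴, (z⁸)⁷ = z⁵, (z⁸)⁸ = z¹³, (z⁸)⁹ = z⁴, (z⁸)¹⁰ = z¹², (z⁸)¹¹ = z³, (z⁸)¹² = z¹¹, (z⁸)¹³ = z², (z⁸)¹⁴ = z¹⁰, (z⁸)¹⁵ = z, (z⁸)¹⁶ = z⁹, (z⁸)¹⁷ = e.
The smallest positive k with (z⁸)ᵏ = e is 17.

Answer: 17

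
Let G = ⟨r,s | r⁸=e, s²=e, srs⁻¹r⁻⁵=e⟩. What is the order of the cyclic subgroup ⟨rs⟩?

|⟨rs⟩| equals the order of rs. Compute successive powers until reaching e:
  (rs)¹ = rs, (rs)² = r⁶, (rs)³ = r⁷s, (rs)⁴ = r⁴, (rs)⁵ = r⁵s, (rs)⁶ = r², (rs)⁷ = r³s, (rs)⁸ = e.
The smallest positive k with (rs)ᵏ = e is 8, so |⟨rs⟩| = 8.

Answer: 8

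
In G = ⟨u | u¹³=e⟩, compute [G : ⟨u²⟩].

First find ord(u²) by computing successive powers:
  (u²)¹ = u², (u²)² = u⁴, (u²)³ = u⁶, (u²)⁴ = u⁸, (u²)⁵ = u¹⁰, (u²)⁶ = u¹², (u²)⁷ = u, (u²)⁸ = u³, (u²)⁹ = u⁵, (u²)¹⁰ = u⁷, (u²)¹¹ = u⁹, (u²)¹² = u¹¹, (u²)¹³ = e.
So |⟨u²⟩| = ord(u²) = 13. With |G| = 13, by Lagrange [G : ⟨u²⟩] = 13/13 = 1.

Answer: 1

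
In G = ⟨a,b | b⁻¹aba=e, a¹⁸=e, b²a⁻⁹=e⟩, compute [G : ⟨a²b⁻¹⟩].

First find ord(a²b⁻¹) by computing successive powers:
  (a²b⁻¹)¹ = a²b⁻¹, (a²b⁻¹)² = a⁹, (a²b⁻¹)³ = a²b, (a²b⁻¹)⁴ = e.
So |⟨a²b⁻¹⟩| = ord(a²b⁻¹) = 4. With |G| = 36, by Lagrange [G : ⟨a²b⁻¹⟩] = 36/4 = 9.

Answer: 9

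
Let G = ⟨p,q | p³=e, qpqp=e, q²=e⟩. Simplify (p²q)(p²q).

Compute (p²q) · (p²q) by multiplying left to right and reducing via the relations at each step:
  (p²q) · p² = q
  q · q = e

Answer: e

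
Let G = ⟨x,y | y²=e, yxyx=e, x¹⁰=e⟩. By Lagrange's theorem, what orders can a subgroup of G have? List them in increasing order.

|G| = 20 = 2² · 5. By Lagrange's theorem the order of any subgroup divides 20; the divisors of 20 are 1, 2, 4, 5, 10, 20.

Answer: 1, 2, 4, 5, 10, 20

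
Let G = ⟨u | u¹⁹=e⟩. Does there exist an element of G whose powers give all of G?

|G| = 19. The element u has order 19 (its powers give 19 distinct elements), so ⟨u⟩ = G and G is cyclic.

Answer: Yes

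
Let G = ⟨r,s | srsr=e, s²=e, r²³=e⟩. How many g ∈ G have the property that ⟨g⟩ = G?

⟨g⟩ = G would require ord(g) = |G| = 46, but the maximum element order in G is 23 < 46. So G is not cyclic and no single element generates it: the count is 0.

Answer: 0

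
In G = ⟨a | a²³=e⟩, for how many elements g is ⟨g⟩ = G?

G is cyclic of order 23. An element generates G iff its order is 23, and a cyclic group of order 23 has exactly φ(23) = 22 such elements.

Answer: 22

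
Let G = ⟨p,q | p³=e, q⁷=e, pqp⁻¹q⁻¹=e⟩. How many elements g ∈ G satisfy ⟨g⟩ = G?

G is cyclic of order 21. An element generates G iff its order is 21, and a cyclic group of order 21 has exactly φ(21) = 12 such elements.

Answer: 12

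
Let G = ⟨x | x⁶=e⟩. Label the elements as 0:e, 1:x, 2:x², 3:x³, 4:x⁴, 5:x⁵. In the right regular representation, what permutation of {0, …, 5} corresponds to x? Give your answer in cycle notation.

(0 1 2 3 4 5)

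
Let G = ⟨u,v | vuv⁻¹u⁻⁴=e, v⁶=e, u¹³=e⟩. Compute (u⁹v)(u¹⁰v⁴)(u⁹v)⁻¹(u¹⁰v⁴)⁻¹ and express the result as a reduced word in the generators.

[(u⁹v), (u¹⁰v⁴)] = (u⁹v)·(u¹⁰v⁴)·(u⁹v)⁻¹·(u¹⁰v⁴)⁻¹.
  (u⁹v) · (u¹⁰v⁴) = u¹⁰v⁵
  (u¹⁰v⁵) · (uv⁵) = u⁷v⁴
  (u⁷v⁴) · (u⁹v²) = u¹⁰

Answer: u¹⁰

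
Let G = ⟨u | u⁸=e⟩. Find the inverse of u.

The order of u is 8 (smallest k with uᵏ = e), so u⁻¹ = u⁷ = u⁷.
Check: u · (u⁷) → u · u⁷ = e, giving e as required.

Answer: u⁷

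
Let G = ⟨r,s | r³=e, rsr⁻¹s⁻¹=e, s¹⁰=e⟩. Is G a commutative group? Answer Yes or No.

Each pair of generators commutes: r·s = rs = s·r. Since the generators pairwise commute, every element of G commutes with every other, so G is abelian.

Answer: Yes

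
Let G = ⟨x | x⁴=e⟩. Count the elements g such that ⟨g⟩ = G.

G is cyclic of order 4. An element generates G iff its order is 4, and a cyclic group of order 4 has exactly φ(4) = 2 such elements.

Answer: 2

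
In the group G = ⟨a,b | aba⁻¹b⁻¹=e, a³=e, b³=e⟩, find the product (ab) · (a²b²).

Compute (ab) · (a²b²) by multiplying left to right and reducing via the relations at each step:
  (ab) · a² = b
  b · b² = e

Answer: e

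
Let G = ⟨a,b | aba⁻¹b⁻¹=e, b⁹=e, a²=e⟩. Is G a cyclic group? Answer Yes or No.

|G| = 18. The element ab has order 18 (its powers give 18 distinct elements), so ⟨ab⟩ = G and G is cyclic.

Answer: Yes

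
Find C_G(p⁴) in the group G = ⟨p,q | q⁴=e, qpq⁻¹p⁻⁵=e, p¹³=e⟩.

⟨p⁴⟩ ⊆ C_G(p⁴) since powers of p⁴ commute with p⁴; so |C_G(p⁴)| ≥ |⟨p⁴⟩| = 13.
By orbit–stabilizer, |C_G(p⁴)| = |G| / |conj. class of p⁴| = 52 / 4 = 13.
The 13 elements commuting with p⁴ are {e, p, p², p³, p⁴, p⁵, p⁶, p⁷, p⁸, p⁹, p¹⁰, p¹¹, p¹²}.

Answer: {e, p, p², p³, p⁴, p⁵, p⁶, p⁷, p⁸, p⁹, p¹⁰, p¹¹, p¹²}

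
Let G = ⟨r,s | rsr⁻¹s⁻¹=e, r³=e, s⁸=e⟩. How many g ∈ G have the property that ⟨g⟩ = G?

G is cyclic of order 24. An element generates G iff its order is 24, and a cyclic group of order 24 has exactly φ(24) = 8 such elements.

Answer: 8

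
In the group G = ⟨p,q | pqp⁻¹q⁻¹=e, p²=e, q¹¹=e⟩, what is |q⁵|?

Compute successive powers until reaching e:
  (q⁵)¹ = q⁵, (q⁵)² = q¹⁰, (q⁵)³ = q⁴, (q⁵)⁴ = q⁹, (q⁵)⁵ = q³, (q⁵)⁶ = q⁸, (q⁵)⁷ = q², (q⁵)⁸ = q⁷, (q⁵)⁹ = q, (q⁵)¹⁰ = q⁶, (q⁵)¹¹ = e.
The smallest positive k with (q⁵)ᵏ = e is 11.

Answer: 11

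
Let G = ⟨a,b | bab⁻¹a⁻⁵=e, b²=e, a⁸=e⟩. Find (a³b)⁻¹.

The order of (a³b) is 8 (smallest k with (a³b)ᵏ = e), so (a³b)⁻¹ = (a³b)⁷ = ab.
Check: (a³b) · (ab) → (a³b) · a = b;   b · b = e, giving e as required.

Answer: ab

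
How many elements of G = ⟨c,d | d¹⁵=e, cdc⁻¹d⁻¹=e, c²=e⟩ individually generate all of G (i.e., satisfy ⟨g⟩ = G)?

G is cyclic of order 30. An element generates G iff its order is 30, and a cyclic group of order 30 has exactly φ(30) = 8 such elements.

Answer: 8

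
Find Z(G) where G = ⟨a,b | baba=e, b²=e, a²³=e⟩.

An element z ∈ Z(G) iff z commutes with every generator.
For example e is central: e·a = a = a·e; e·b = b = b·e.
Whereas a ∉ Z(G) since a·b = ab ≠ a²²b = b·a.
Checking each of the 46 elements this way gives Z(G) = {e}, of order 1.

Answer: {e}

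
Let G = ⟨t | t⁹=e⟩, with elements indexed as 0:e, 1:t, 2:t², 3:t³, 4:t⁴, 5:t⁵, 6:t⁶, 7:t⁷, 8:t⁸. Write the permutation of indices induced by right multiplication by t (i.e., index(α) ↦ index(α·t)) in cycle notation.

(0 1 2 3 4 5 6 7 8)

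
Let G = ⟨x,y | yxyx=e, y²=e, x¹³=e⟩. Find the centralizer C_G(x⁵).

⟨x⁵⟩ ⊆ C_G(x⁵) since powers of x⁵ commute with x⁵; so |C_G(x⁵)| ≥ |⟨x⁵⟩| = 13.
By orbit–stabilizer, |C_G(x⁵)| = |G| / |conj. class of x⁵| = 26 / 2 = 13.
The 13 elements commuting with x⁵ are {e, x, x², x³, x⁴, x⁵, x⁶, x⁷, x⁸, x⁹, x¹⁰, x¹¹, x¹²}.

Answer: {e, x, x², x³, x⁴, x⁵, x⁶, x⁷, x⁸, x⁹, x¹⁰, x¹¹, x¹²}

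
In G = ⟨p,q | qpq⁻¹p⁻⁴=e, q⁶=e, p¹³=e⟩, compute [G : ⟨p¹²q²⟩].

First find ord(p¹²q²) by computing successive powers:
  (p¹²q²)¹ = p¹²q², (p¹²q²)² = p⁹q⁴, (p¹²q²)³ = e.
So |⟨p¹²q²⟩| = ord(p¹²q²) = 3. With |G| = 78, by Lagrange [G : ⟨p¹²q²⟩] = 78/3 = 26.

Answer: 26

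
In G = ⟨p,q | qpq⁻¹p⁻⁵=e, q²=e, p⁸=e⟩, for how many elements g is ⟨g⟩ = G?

⟨g⟩ = G would require ord(g) = |G| = 16, but the maximum element order in G is 8 < 16. So G is not cyclic and no single element generates it: the count is 0.

Answer: 0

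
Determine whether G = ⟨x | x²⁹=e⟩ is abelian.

G has a single generator, so G is cyclic and hence abelian.

Answer: Yes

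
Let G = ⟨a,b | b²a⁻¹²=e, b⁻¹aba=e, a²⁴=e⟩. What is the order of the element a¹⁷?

Compute successive powers until reaching e:
  (a¹⁷)¹ = a¹⁷, (a¹⁷)² = a¹⁰, (a¹⁷)³ = a³, (a¹⁷)⁴ = a²⁰, (a¹⁷)⁵ = a¹³, (a¹⁷)⁶ = a⁶, (a¹⁷)⁷ = a²³, (a¹⁷)⁸ = a¹⁶, (a¹⁷)⁹ = a⁹, (a¹⁷)¹⁰ = a², (a¹⁷)¹¹ = a¹⁹, (a¹⁷)¹² = a¹², (a¹⁷)¹³ = a⁵, (a¹⁷)¹⁴ = a²², (a¹⁷)¹⁵ = a¹⁵, (a¹⁷)¹⁶ = a⁸, (a¹⁷)¹⁷ = a, (a¹⁷)¹⁸ = a¹⁸, (a¹⁷)¹⁹ = a¹¹, (a¹⁷)²⁰ = a⁴, (a¹⁷)²¹ = a²¹, (a¹⁷)²² = a¹⁴, (a¹⁷)²³ = a⁷, (a¹⁷)²⁴ = e.
The smallest positive k with (a¹⁷)ᵏ = e is 24.

Answer: 24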